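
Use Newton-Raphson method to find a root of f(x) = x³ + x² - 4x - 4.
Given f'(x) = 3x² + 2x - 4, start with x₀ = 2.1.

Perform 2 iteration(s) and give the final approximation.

f(x) = x³ + x² - 4x - 4
f'(x) = 3x² + 2x - 4
x₀ = 2.1

Newton-Raphson formula: x_{n+1} = x_n - f(x_n)/f'(x_n)

Iteration 1:
  f(2.100000) = 1.271000
  f'(2.100000) = 13.430000
  x_1 = 2.100000 - 1.271000/13.430000 = 2.005361
Iteration 2:
  f(2.005361) = 0.064535
  f'(2.005361) = 12.075142
  x_2 = 2.005361 - 0.064535/12.075142 = 2.000017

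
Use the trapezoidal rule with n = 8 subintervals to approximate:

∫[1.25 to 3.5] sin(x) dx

f(x) = sin(x)
a = 1.25, b = 3.5, n = 8
h = (b - a)/n = 0.281250

Trapezoidal rule: (h/2)[f(x₀) + 2f(x₁) + 2f(x₂) + ... + f(xₙ)]

x_0 = 1.2500, f(x_0) = 0.948985, coefficient = 1
x_1 = 1.5312, f(x_1) = 0.999218, coefficient = 2
x_2 = 1.8125, f(x_2) = 0.970932, coefficient = 2
x_3 = 2.0938, f(x_3) = 0.866348, coefficient = 2
x_4 = 2.3750, f(x_4) = 0.693685, coefficient = 2
x_5 = 2.6562, f(x_5) = 0.466511, coefficient = 2
x_6 = 2.9375, f(x_6) = 0.202679, coefficient = 2
x_7 = 3.2188, f(x_7) = -0.077081, coefficient = 2
x_8 = 3.5000, f(x_8) = -0.350783, coefficient = 1

I ≈ (0.281250/2) × 8.842785 = 1.243517
Exact value: 1.251779
Error: 0.008262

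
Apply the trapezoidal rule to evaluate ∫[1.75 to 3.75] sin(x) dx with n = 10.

f(x) = sin(x)
a = 1.75, b = 3.75, n = 10
h = (b - a)/n = 0.200000

Trapezoidal rule: (h/2)[f(x₀) + 2f(x₁) + 2f(x₂) + ... + f(xₙ)]

x_0 = 1.7500, f(x_0) = 0.983986, coefficient = 1
x_1 = 1.9500, f(x_1) = 0.928960, coefficient = 2
x_2 = 2.1500, f(x_2) = 0.836899, coefficient = 2
x_3 = 2.3500, f(x_3) = 0.711473, coefficient = 2
x_4 = 2.5500, f(x_4) = 0.557684, coefficient = 2
x_5 = 2.7500, f(x_5) = 0.381661, coefficient = 2
x_6 = 2.9500, f(x_6) = 0.190423, coefficient = 2
x_7 = 3.1500, f(x_7) = -0.008407, coefficient = 2
x_8 = 3.3500, f(x_8) = -0.206902, coefficient = 2
x_9 = 3.5500, f(x_9) = -0.397148, coefficient = 2
x_10 = 3.7500, f(x_10) = -0.571561, coefficient = 1

I ≈ (0.200000/2) × 6.401708 = 0.640171
Exact value: 0.642313
Error: 0.002142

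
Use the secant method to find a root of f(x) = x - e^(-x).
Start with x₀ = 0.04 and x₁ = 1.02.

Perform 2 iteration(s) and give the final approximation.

f(x) = x - e^(-x)
x₀ = 0.04, x₁ = 1.02

Secant formula: x_{n+1} = x_n - f(x_n)(x_n - x_{n-1})/(f(x_n) - f(x_{n-1}))

Iteration 1:
  f(0.040000) = -0.920789
  f(1.020000) = 0.659405
  x_2 = 1.020000 - 0.659405×(1.020000 - 0.040000)/(0.659405 - (-0.920789))
       = 0.611052
Iteration 2:
  f(1.020000) = 0.659405
  f(0.611052) = 0.068273
  x_3 = 0.611052 - 0.068273×(0.611052 - 1.020000)/(0.068273 - 0.659405)
       = 0.563821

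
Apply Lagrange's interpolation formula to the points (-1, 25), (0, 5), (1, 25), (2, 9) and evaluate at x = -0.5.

Lagrange interpolation formula:
P(x) = Σ yᵢ × Lᵢ(x)
where Lᵢ(x) = Π_{j≠i} (x - xⱼ)/(xᵢ - xⱼ)

L_0(-0.5) = (-0.5 - 0)/(-1 - 0) × (-0.5 - 1)/(-1 - 1) × (-0.5 - 2)/(-1 - 2) = 0.312500
L_1(-0.5) = (-0.5 - (-1))/(0 - (-1)) × (-0.5 - 1)/(0 - 1) × (-0.5 - 2)/(0 - 2) = 0.937500
L_2(-0.5) = (-0.5 - (-1))/(1 - (-1)) × (-0.5 - 0)/(1 - 0) × (-0.5 - 2)/(1 - 2) = -0.312500
L_3(-0.5) = (-0.5 - (-1))/(2 - (-1)) × (-0.5 - 0)/(2 - 0) × (-0.5 - 1)/(2 - 1) = 0.062500

P(-0.5) = 25×L_0(-0.5) + 5×L_1(-0.5) + 25×L_2(-0.5) + 9×L_3(-0.5)
P(-0.5) = 5.250000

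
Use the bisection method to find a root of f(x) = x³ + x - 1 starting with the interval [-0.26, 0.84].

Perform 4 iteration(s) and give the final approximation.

f(x) = x³ + x - 1
Initial interval: [-0.26, 0.84]

Iteration 1:
  c_1 = (-0.260000 + 0.840000)/2 = 0.290000
  f(c_1) = f(0.290000) = -0.685611
  f(a) × f(c) ≥ 0, new interval: [0.290000, 0.840000]
Iteration 2:
  c_2 = (0.290000 + 0.840000)/2 = 0.565000
  f(c_2) = f(0.565000) = -0.254638
  f(a) × f(c) ≥ 0, new interval: [0.565000, 0.840000]
Iteration 3:
  c_3 = (0.565000 + 0.840000)/2 = 0.702500
  f(c_3) = f(0.702500) = 0.049188
  f(a) × f(c) < 0, new interval: [0.565000, 0.702500]
Iteration 4:
  c_4 = (0.565000 + 0.702500)/2 = 0.633750
  f(c_4) = f(0.633750) = -0.111711
  f(a) × f(c) ≥ 0, new interval: [0.633750, 0.702500]

After 4 iteration(s), the approximation is c_4 = 0.633750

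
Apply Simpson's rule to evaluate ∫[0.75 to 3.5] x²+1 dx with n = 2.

f(x) = x²+1
a = 0.75, b = 3.5, n = 2
h = (b - a)/n = 1.375000

Simpson's rule: (h/3)[f(x₀) + 4f(x₁) + 2f(x₂) + ... + f(xₙ)]

x_0 = 0.7500, f(x_0) = 1.562500, coefficient = 1
x_1 = 2.1250, f(x_1) = 5.515625, coefficient = 4
x_2 = 3.5000, f(x_2) = 13.250000, coefficient = 1

I ≈ (1.375000/3) × 36.875000 = 16.901042
Exact value: 16.901042
Error: 0.000000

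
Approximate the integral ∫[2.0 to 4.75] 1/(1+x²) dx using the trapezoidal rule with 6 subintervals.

f(x) = 1/(1+x²)
a = 2.0, b = 4.75, n = 6
h = (b - a)/n = 0.458333

Trapezoidal rule: (h/2)[f(x₀) + 2f(x₁) + 2f(x₂) + ... + f(xₙ)]

x_0 = 2.0000, f(x_0) = 0.200000, coefficient = 1
x_1 = 2.4583, f(x_1) = 0.141977, coefficient = 2
x_2 = 2.9167, f(x_2) = 0.105186, coefficient = 2
x_3 = 3.3750, f(x_3) = 0.080706, coefficient = 2
x_4 = 3.8333, f(x_4) = 0.063717, coefficient = 2
x_5 = 4.2917, f(x_5) = 0.051498, coefficient = 2
x_6 = 4.7500, f(x_6) = 0.042440, coefficient = 1

I ≈ (0.458333/2) × 1.128608 = 0.258639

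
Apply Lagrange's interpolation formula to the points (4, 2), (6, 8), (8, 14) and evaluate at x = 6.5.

Lagrange interpolation formula:
P(x) = Σ yᵢ × Lᵢ(x)
where Lᵢ(x) = Π_{j≠i} (x - xⱼ)/(xᵢ - xⱼ)

L_0(6.5) = (6.5 - 6)/(4 - 6) × (6.5 - 8)/(4 - 8) = -0.093750
L_1(6.5) = (6.5 - 4)/(6 - 4) × (6.5 - 8)/(6 - 8) = 0.937500
L_2(6.5) = (6.5 - 4)/(8 - 4) × (6.5 - 6)/(8 - 6) = 0.156250

P(6.5) = 2×L_0(6.5) + 8×L_1(6.5) + 14×L_2(6.5)
P(6.5) = 9.500000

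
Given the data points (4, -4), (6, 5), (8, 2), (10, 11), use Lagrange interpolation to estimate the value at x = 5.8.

Lagrange interpolation formula:
P(x) = Σ yᵢ × Lᵢ(x)
where Lᵢ(x) = Π_{j≠i} (x - xⱼ)/(xᵢ - xⱼ)

L_0(5.8) = (5.8 - 6)/(4 - 6) × (5.8 - 8)/(4 - 8) × (5.8 - 10)/(4 - 10) = 0.038500
L_1(5.8) = (5.8 - 4)/(6 - 4) × (5.8 - 8)/(6 - 8) × (5.8 - 10)/(6 - 10) = 1.039500
L_2(5.8) = (5.8 - 4)/(8 - 4) × (5.8 - 6)/(8 - 6) × (5.8 - 10)/(8 - 10) = -0.094500
L_3(5.8) = (5.8 - 4)/(10 - 4) × (5.8 - 6)/(10 - 6) × (5.8 - 8)/(10 - 8) = 0.016500

P(5.8) = (-4)×L_0(5.8) + 5×L_1(5.8) + 2×L_2(5.8) + 11×L_3(5.8)
P(5.8) = 5.036000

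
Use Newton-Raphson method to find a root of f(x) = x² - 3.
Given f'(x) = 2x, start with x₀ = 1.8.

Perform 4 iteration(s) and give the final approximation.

f(x) = x² - 3
f'(x) = 2x
x₀ = 1.8

Newton-Raphson formula: x_{n+1} = x_n - f(x_n)/f'(x_n)

Iteration 1:
  f(1.800000) = 0.240000
  f'(1.800000) = 3.600000
  x_1 = 1.800000 - 0.240000/3.600000 = 1.733333
Iteration 2:
  f(1.733333) = 0.004444
  f'(1.733333) = 3.466667
  x_2 = 1.733333 - 0.004444/3.466667 = 1.732051
Iteration 3:
  f(1.732051) = 0.000002
  f'(1.732051) = 3.464103
  x_3 = 1.732051 - 0.000002/3.464103 = 1.732051
Iteration 4:
  f(1.732051) = 0.000000
  f'(1.732051) = 3.464102
  x_4 = 1.732051 - 0.000000/3.464102 = 1.732051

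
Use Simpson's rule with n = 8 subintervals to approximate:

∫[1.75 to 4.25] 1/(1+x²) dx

f(x) = 1/(1+x²)
a = 1.75, b = 4.25, n = 8
h = (b - a)/n = 0.312500

Simpson's rule: (h/3)[f(x₀) + 4f(x₁) + 2f(x₂) + ... + f(xₙ)]

x_0 = 1.7500, f(x_0) = 0.246154, coefficient = 1
x_1 = 2.0625, f(x_1) = 0.190335, coefficient = 4
x_2 = 2.3750, f(x_2) = 0.150588, coefficient = 2
x_3 = 2.6875, f(x_3) = 0.121615, coefficient = 4
x_4 = 3.0000, f(x_4) = 0.100000, coefficient = 2
x_5 = 3.3125, f(x_5) = 0.083524, coefficient = 4
x_6 = 3.6250, f(x_6) = 0.070718, coefficient = 2
x_7 = 3.9375, f(x_7) = 0.060592, coefficient = 4
x_8 = 4.2500, f(x_8) = 0.052459, coefficient = 1

I ≈ (0.312500/3) × 2.765486 = 0.288071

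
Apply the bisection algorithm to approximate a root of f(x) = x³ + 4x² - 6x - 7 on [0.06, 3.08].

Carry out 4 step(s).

f(x) = x³ + 4x² - 6x - 7
Initial interval: [0.06, 3.08]

Iteration 1:
  c_1 = (0.060000 + 3.080000)/2 = 1.570000
  f(c_1) = f(1.570000) = -2.690507
  f(a) × f(c) ≥ 0, new interval: [1.570000, 3.080000]
Iteration 2:
  c_2 = (1.570000 + 3.080000)/2 = 2.325000
  f(c_2) = f(2.325000) = 13.240578
  f(a) × f(c) < 0, new interval: [1.570000, 2.325000]
Iteration 3:
  c_3 = (1.570000 + 2.325000)/2 = 1.947500
  f(c_3) = f(1.947500) = 3.872418
  f(a) × f(c) < 0, new interval: [1.570000, 1.947500]
Iteration 4:
  c_4 = (1.570000 + 1.947500)/2 = 1.758750
  f(c_4) = f(1.758750) = 0.260474
  f(a) × f(c) < 0, new interval: [1.570000, 1.758750]

After 4 iteration(s), the approximation is c_4 = 1.758750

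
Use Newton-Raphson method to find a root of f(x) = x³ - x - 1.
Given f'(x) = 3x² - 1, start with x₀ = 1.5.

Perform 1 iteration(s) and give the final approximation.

f(x) = x³ - x - 1
f'(x) = 3x² - 1
x₀ = 1.5

Newton-Raphson formula: x_{n+1} = x_n - f(x_n)/f'(x_n)

Iteration 1:
  f(1.500000) = 0.875000
  f'(1.500000) = 5.750000
  x_1 = 1.500000 - 0.875000/5.750000 = 1.347826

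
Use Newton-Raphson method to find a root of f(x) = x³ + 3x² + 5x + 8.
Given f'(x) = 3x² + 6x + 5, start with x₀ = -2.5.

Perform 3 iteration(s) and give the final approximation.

f(x) = x³ + 3x² + 5x + 8
f'(x) = 3x² + 6x + 5
x₀ = -2.5

Newton-Raphson formula: x_{n+1} = x_n - f(x_n)/f'(x_n)

Iteration 1:
  f(-2.500000) = -1.375000
  f'(-2.500000) = 8.750000
  x_1 = -2.500000 - (-1.375000)/8.750000 = -2.342857
Iteration 2:
  f(-2.342857) = -0.107242
  f'(-2.342857) = 7.409796
  x_2 = -2.342857 - (-0.107242)/7.409796 = -2.328384
Iteration 3:
  f(-2.328384) = -0.000841
  f'(-2.328384) = 7.293813
  x_3 = -2.328384 - (-0.000841)/7.293813 = -2.328269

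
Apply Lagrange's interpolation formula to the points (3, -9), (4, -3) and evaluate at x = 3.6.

Lagrange interpolation formula:
P(x) = Σ yᵢ × Lᵢ(x)
where Lᵢ(x) = Π_{j≠i} (x - xⱼ)/(xᵢ - xⱼ)

L_0(3.6) = (3.6 - 4)/(3 - 4) = 0.400000
L_1(3.6) = (3.6 - 3)/(4 - 3) = 0.600000

P(3.6) = (-9)×L_0(3.6) + (-3)×L_1(3.6)
P(3.6) = -5.400000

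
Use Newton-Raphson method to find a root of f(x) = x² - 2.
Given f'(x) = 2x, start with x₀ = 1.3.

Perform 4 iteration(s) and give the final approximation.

f(x) = x² - 2
f'(x) = 2x
x₀ = 1.3

Newton-Raphson formula: x_{n+1} = x_n - f(x_n)/f'(x_n)

Iteration 1:
  f(1.300000) = -0.310000
  f'(1.300000) = 2.600000
  x_1 = 1.300000 - (-0.310000)/2.600000 = 1.419231
Iteration 2:
  f(1.419231) = 0.014216
  f'(1.419231) = 2.838462
  x_2 = 1.419231 - 0.014216/2.838462 = 1.414222
Iteration 3:
  f(1.414222) = 0.000025
  f'(1.414222) = 2.828445
  x_3 = 1.414222 - 0.000025/2.828445 = 1.414214
Iteration 4:
  f(1.414214) = 0.000000
  f'(1.414214) = 2.828427
  x_4 = 1.414214 - 0.000000/2.828427 = 1.414214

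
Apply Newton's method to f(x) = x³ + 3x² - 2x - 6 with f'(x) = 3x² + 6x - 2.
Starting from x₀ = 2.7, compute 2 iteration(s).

f(x) = x³ + 3x² - 2x - 6
f'(x) = 3x² + 6x - 2
x₀ = 2.7

Newton-Raphson formula: x_{n+1} = x_n - f(x_n)/f'(x_n)

Iteration 1:
  f(2.700000) = 30.153000
  f'(2.700000) = 36.070000
  x_1 = 2.700000 - 30.153000/36.070000 = 1.864042
Iteration 2:
  f(1.864042) = 7.172775
  f'(1.864042) = 19.608212
  x_2 = 1.864042 - 7.172775/19.608212 = 1.498238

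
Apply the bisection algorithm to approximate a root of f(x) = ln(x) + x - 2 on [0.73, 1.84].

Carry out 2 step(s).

f(x) = ln(x) + x - 2
Initial interval: [0.73, 1.84]

Iteration 1:
  c_1 = (0.730000 + 1.840000)/2 = 1.285000
  f(c_1) = f(1.285000) = -0.464241
  f(a) × f(c) ≥ 0, new interval: [1.285000, 1.840000]
Iteration 2:
  c_2 = (1.285000 + 1.840000)/2 = 1.562500
  f(c_2) = f(1.562500) = 0.008787
  f(a) × f(c) < 0, new interval: [1.285000, 1.562500]

After 2 iteration(s), the approximation is c_2 = 1.562500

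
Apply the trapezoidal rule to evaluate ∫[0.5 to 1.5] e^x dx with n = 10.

f(x) = e^x
a = 0.5, b = 1.5, n = 10
h = (b - a)/n = 0.100000

Trapezoidal rule: (h/2)[f(x₀) + 2f(x₁) + 2f(x₂) + ... + f(xₙ)]

x_0 = 0.5000, f(x_0) = 1.648721, coefficient = 1
x_1 = 0.6000, f(x_1) = 1.822119, coefficient = 2
x_2 = 0.7000, f(x_2) = 2.013753, coefficient = 2
x_3 = 0.8000, f(x_3) = 2.225541, coefficient = 2
x_4 = 0.9000, f(x_4) = 2.459603, coefficient = 2
x_5 = 1.0000, f(x_5) = 2.718282, coefficient = 2
x_6 = 1.1000, f(x_6) = 3.004166, coefficient = 2
x_7 = 1.2000, f(x_7) = 3.320117, coefficient = 2
x_8 = 1.3000, f(x_8) = 3.669297, coefficient = 2
x_9 = 1.4000, f(x_9) = 4.055200, coefficient = 2
x_10 = 1.5000, f(x_10) = 4.481689, coefficient = 1

I ≈ (0.100000/2) × 56.706564 = 2.835328
Exact value: 2.832968
Error: 0.002360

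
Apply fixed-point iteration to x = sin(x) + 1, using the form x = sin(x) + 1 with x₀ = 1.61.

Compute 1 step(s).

Equation: x = sin(x) + 1
Fixed-point form: x = sin(x) + 1
x₀ = 1.61

x_1 = g(1.610000) = 1.999232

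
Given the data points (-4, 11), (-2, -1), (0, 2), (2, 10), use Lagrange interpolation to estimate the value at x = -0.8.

Lagrange interpolation formula:
P(x) = Σ yᵢ × Lᵢ(x)
where Lᵢ(x) = Π_{j≠i} (x - xⱼ)/(xᵢ - xⱼ)

L_0(-0.8) = (-0.8 - (-2))/(-4 - (-2)) × (-0.8 - 0)/(-4 - 0) × (-0.8 - 2)/(-4 - 2) = -0.056000
L_1(-0.8) = (-0.8 - (-4))/(-2 - (-4)) × (-0.8 - 0)/(-2 - 0) × (-0.8 - 2)/(-2 - 2) = 0.448000
L_2(-0.8) = (-0.8 - (-4))/(0 - (-4)) × (-0.8 - (-2))/(0 - (-2)) × (-0.8 - 2)/(0 - 2) = 0.672000
L_3(-0.8) = (-0.8 - (-4))/(2 - (-4)) × (-0.8 - (-2))/(2 - (-2)) × (-0.8 - 0)/(2 - 0) = -0.064000

P(-0.8) = 11×L_0(-0.8) + (-1)×L_1(-0.8) + 2×L_2(-0.8) + 10×L_3(-0.8)
P(-0.8) = -0.360000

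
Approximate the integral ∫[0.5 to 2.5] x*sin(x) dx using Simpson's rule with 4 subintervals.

f(x) = x*sin(x)
a = 0.5, b = 2.5, n = 4
h = (b - a)/n = 0.500000

Simpson's rule: (h/3)[f(x₀) + 4f(x₁) + 2f(x₂) + ... + f(xₙ)]

x_0 = 0.5000, f(x_0) = 0.239713, coefficient = 1
x_1 = 1.0000, f(x_1) = 0.841471, coefficient = 4
x_2 = 1.5000, f(x_2) = 1.496242, coefficient = 2
x_3 = 2.0000, f(x_3) = 1.818595, coefficient = 4
x_4 = 2.5000, f(x_4) = 1.496180, coefficient = 1

I ≈ (0.500000/3) × 15.368641 = 2.561440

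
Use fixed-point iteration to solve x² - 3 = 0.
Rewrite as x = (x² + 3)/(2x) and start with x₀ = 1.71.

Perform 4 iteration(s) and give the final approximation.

Equation: x² - 3 = 0
Fixed-point form: x = (x² + 3)/(2x)
x₀ = 1.71

x_1 = g(1.710000) = 1.732193
x_2 = g(1.732193) = 1.732051
x_3 = g(1.732051) = 1.732051
x_4 = g(1.732051) = 1.732051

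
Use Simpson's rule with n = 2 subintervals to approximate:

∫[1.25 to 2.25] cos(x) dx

f(x) = cos(x)
a = 1.25, b = 2.25, n = 2
h = (b - a)/n = 0.500000

Simpson's rule: (h/3)[f(x₀) + 4f(x₁) + 2f(x₂) + ... + f(xₙ)]

x_0 = 1.2500, f(x_0) = 0.315322, coefficient = 1
x_1 = 1.7500, f(x_1) = -0.178246, coefficient = 4
x_2 = 2.2500, f(x_2) = -0.628174, coefficient = 1

I ≈ (0.500000/3) × -1.025835 = -0.170973
Exact value: -0.170911
Error: 0.000061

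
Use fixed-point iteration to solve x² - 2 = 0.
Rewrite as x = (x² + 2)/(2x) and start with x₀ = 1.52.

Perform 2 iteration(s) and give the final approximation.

Equation: x² - 2 = 0
Fixed-point form: x = (x² + 2)/(2x)
x₀ = 1.52

x_1 = g(1.520000) = 1.417895
x_2 = g(1.417895) = 1.414218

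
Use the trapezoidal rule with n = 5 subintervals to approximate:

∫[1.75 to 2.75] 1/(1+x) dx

f(x) = 1/(1+x)
a = 1.75, b = 2.75, n = 5
h = (b - a)/n = 0.200000

Trapezoidal rule: (h/2)[f(x₀) + 2f(x₁) + 2f(x₂) + ... + f(xₙ)]

x_0 = 1.7500, f(x_0) = 0.363636, coefficient = 1
x_1 = 1.9500, f(x_1) = 0.338983, coefficient = 2
x_2 = 2.1500, f(x_2) = 0.317460, coefficient = 2
x_3 = 2.3500, f(x_3) = 0.298507, coefficient = 2
x_4 = 2.5500, f(x_4) = 0.281690, coefficient = 2
x_5 = 2.7500, f(x_5) = 0.266667, coefficient = 1

I ≈ (0.200000/2) × 3.103585 = 0.310358
Exact value: 0.310155
Error: 0.000204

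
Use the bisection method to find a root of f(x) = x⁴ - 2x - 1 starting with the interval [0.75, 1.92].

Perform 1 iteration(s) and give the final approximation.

f(x) = x⁴ - 2x - 1
Initial interval: [0.75, 1.92]

Iteration 1:
  c_1 = (0.750000 + 1.920000)/2 = 1.335000
  f(c_1) = f(1.335000) = -0.493674
  f(a) × f(c) ≥ 0, new interval: [1.335000, 1.920000]

After 1 iteration(s), the approximation is c_1 = 1.335000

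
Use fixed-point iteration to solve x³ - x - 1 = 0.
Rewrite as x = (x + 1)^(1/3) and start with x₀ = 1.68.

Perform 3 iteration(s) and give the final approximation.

Equation: x³ - x - 1 = 0
Fixed-point form: x = (x + 1)^(1/3)
x₀ = 1.68

x_1 = g(1.680000) = 1.389030
x_2 = g(1.389030) = 1.336823
x_3 = g(1.336823) = 1.327013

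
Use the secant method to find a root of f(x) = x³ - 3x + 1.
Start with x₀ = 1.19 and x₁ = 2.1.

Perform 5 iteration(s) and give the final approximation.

f(x) = x³ - 3x + 1
x₀ = 1.19, x₁ = 2.1

Secant formula: x_{n+1} = x_n - f(x_n)(x_n - x_{n-1})/(f(x_n) - f(x_{n-1}))

Iteration 1:
  f(1.190000) = -0.884841
  f(2.100000) = 3.961000
  x_2 = 2.100000 - 3.961000×(2.100000 - 1.190000)/(3.961000 - (-0.884841))
       = 1.356164
Iteration 2:
  f(2.100000) = 3.961000
  f(1.356164) = -0.574261
  x_3 = 1.356164 - (-0.574261)×(1.356164 - 2.100000)/(-0.574261 - 3.961000)
       = 1.450350
Iteration 3:
  f(1.356164) = -0.574261
  f(1.450350) = -0.300218
  x_4 = 1.450350 - (-0.300218)×(1.450350 - 1.356164)/(-0.300218 - (-0.574261))
       = 1.553531
Iteration 4:
  f(1.450350) = -0.300218
  f(1.553531) = 0.088791
  x_5 = 1.553531 - 0.088791×(1.553531 - 1.450350)/(0.088791 - (-0.300218))
       = 1.529980
Iteration 5:
  f(1.553531) = 0.088791
  f(1.529980) = -0.008503
  x_6 = 1.529980 - (-0.008503)×(1.529980 - 1.553531)/(-0.008503 - 0.088791)
       = 1.532038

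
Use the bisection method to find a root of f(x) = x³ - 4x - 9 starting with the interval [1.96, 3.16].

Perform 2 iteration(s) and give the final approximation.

f(x) = x³ - 4x - 9
Initial interval: [1.96, 3.16]

Iteration 1:
  c_1 = (1.960000 + 3.160000)/2 = 2.560000
  f(c_1) = f(2.560000) = -2.462784
  f(a) × f(c) ≥ 0, new interval: [2.560000, 3.160000]
Iteration 2:
  c_2 = (2.560000 + 3.160000)/2 = 2.860000
  f(c_2) = f(2.860000) = 2.953656
  f(a) × f(c) < 0, new interval: [2.560000, 2.860000]

After 2 iteration(s), the approximation is c_2 = 2.860000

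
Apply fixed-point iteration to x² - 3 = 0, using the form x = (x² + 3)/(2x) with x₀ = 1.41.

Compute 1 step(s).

Equation: x² - 3 = 0
Fixed-point form: x = (x² + 3)/(2x)
x₀ = 1.41

x_1 = g(1.410000) = 1.768830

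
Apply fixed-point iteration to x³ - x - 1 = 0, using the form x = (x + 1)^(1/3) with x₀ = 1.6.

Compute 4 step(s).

Equation: x³ - x - 1 = 0
Fixed-point form: x = (x + 1)^(1/3)
x₀ = 1.6

x_1 = g(1.600000) = 1.375069
x_2 = g(1.375069) = 1.334214
x_3 = g(1.334214) = 1.326519
x_4 = g(1.326519) = 1.325060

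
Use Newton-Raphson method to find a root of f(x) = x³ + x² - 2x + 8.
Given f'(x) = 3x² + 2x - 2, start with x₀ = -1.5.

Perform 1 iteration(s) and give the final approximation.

f(x) = x³ + x² - 2x + 8
f'(x) = 3x² + 2x - 2
x₀ = -1.5

Newton-Raphson formula: x_{n+1} = x_n - f(x_n)/f'(x_n)

Iteration 1:
  f(-1.500000) = 9.875000
  f'(-1.500000) = 1.750000
  x_1 = -1.500000 - 9.875000/1.750000 = -7.142857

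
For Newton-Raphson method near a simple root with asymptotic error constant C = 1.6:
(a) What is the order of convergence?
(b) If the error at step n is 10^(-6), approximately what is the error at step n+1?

(a) Newton-Raphson has quadratic (order 2) convergence near simple roots.
    This means |e_{n+1}| ≈ C|e_n|².

(b) With |e_n| = 10^(-6) and C = 1.6:
    |e_{n+1}| ≈ 1.6 × (10^(-6))² = 1.6 × 10^(-12)

(a) 2 (quadratic); (b) |e_{n+1}| ≈ 1.600e-12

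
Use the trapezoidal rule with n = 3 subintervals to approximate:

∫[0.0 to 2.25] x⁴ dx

f(x) = x⁴
a = 0.0, b = 2.25, n = 3
h = (b - a)/n = 0.750000

Trapezoidal rule: (h/2)[f(x₀) + 2f(x₁) + 2f(x₂) + ... + f(xₙ)]

x_0 = 0.0000, f(x_0) = 0.000000, coefficient = 1
x_1 = 0.7500, f(x_1) = 0.316406, coefficient = 2
x_2 = 1.5000, f(x_2) = 5.062500, coefficient = 2
x_3 = 2.2500, f(x_3) = 25.628906, coefficient = 1

I ≈ (0.750000/2) × 36.386719 = 13.645020
Exact value: 11.533008
Error: 2.112012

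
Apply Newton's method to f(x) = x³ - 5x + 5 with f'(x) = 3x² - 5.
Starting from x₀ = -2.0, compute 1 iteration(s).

f(x) = x³ - 5x + 5
f'(x) = 3x² - 5
x₀ = -2.0

Newton-Raphson formula: x_{n+1} = x_n - f(x_n)/f'(x_n)

Iteration 1:
  f(-2.000000) = 7.000000
  f'(-2.000000) = 7.000000
  x_1 = -2.000000 - 7.000000/7.000000 = -3.000000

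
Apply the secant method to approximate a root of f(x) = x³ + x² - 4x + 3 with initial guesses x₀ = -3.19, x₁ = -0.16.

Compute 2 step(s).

f(x) = x³ + x² - 4x + 3
x₀ = -3.19, x₁ = -0.16

Secant formula: x_{n+1} = x_n - f(x_n)(x_n - x_{n-1})/(f(x_n) - f(x_{n-1}))

Iteration 1:
  f(-3.190000) = -6.525659
  f(-0.160000) = 3.661504
  x_2 = -0.160000 - 3.661504×(-0.160000 - (-3.190000))/(3.661504 - (-6.525659))
       = -1.249053
Iteration 2:
  f(-0.160000) = 3.661504
  f(-1.249053) = 7.607656
  x_3 = -1.249053 - 7.607656×(-1.249053 - (-0.160000))/(7.607656 - 3.661504)
       = 0.850496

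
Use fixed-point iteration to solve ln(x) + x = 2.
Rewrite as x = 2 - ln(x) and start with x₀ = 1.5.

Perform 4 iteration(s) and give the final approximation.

Equation: ln(x) + x = 2
Fixed-point form: x = 2 - ln(x)
x₀ = 1.5

x_1 = g(1.500000) = 1.594535
x_2 = g(1.594535) = 1.533418
x_3 = g(1.533418) = 1.572501
x_4 = g(1.572501) = 1.547333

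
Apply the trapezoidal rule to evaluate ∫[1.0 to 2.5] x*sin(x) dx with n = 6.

f(x) = x*sin(x)
a = 1.0, b = 2.5, n = 6
h = (b - a)/n = 0.250000

Trapezoidal rule: (h/2)[f(x₀) + 2f(x₁) + 2f(x₂) + ... + f(xₙ)]

x_0 = 1.0000, f(x_0) = 0.841471, coefficient = 1
x_1 = 1.2500, f(x_1) = 1.186231, coefficient = 2
x_2 = 1.5000, f(x_2) = 1.496242, coefficient = 2
x_3 = 1.7500, f(x_3) = 1.721975, coefficient = 2
x_4 = 2.0000, f(x_4) = 1.818595, coefficient = 2
x_5 = 2.2500, f(x_5) = 1.750665, coefficient = 2
x_6 = 2.5000, f(x_6) = 1.496180, coefficient = 1

I ≈ (0.250000/2) × 18.285068 = 2.285633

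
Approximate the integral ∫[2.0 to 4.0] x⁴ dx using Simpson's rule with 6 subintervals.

f(x) = x⁴
a = 2.0, b = 4.0, n = 6
h = (b - a)/n = 0.333333

Simpson's rule: (h/3)[f(x₀) + 4f(x₁) + 2f(x₂) + ... + f(xₙ)]

x_0 = 2.0000, f(x_0) = 16.000000, coefficient = 1
x_1 = 2.3333, f(x_1) = 29.641975, coefficient = 4
x_2 = 2.6667, f(x_2) = 50.567901, coefficient = 2
x_3 = 3.0000, f(x_3) = 81.000000, coefficient = 4
x_4 = 3.3333, f(x_4) = 123.456790, coefficient = 2
x_5 = 3.6667, f(x_5) = 180.753086, coefficient = 4
x_6 = 4.0000, f(x_6) = 256.000000, coefficient = 1

I ≈ (0.333333/3) × 1785.629630 = 198.403292
Exact value: 198.400000
Error: 0.003292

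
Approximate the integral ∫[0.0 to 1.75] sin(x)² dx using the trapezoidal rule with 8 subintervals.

f(x) = sin(x)²
a = 0.0, b = 1.75, n = 8
h = (b - a)/n = 0.218750

Trapezoidal rule: (h/2)[f(x₀) + 2f(x₁) + 2f(x₂) + ... + f(xₙ)]

x_0 = 0.0000, f(x_0) = 0.000000, coefficient = 1
x_1 = 0.2188, f(x_1) = 0.047093, coefficient = 2
x_2 = 0.4375, f(x_2) = 0.179502, coefficient = 2
x_3 = 0.6562, f(x_3) = 0.372283, coefficient = 2
x_4 = 0.8750, f(x_4) = 0.589123, coefficient = 2
x_5 = 1.0938, f(x_5) = 0.789175, coefficient = 2
x_6 = 1.3125, f(x_6) = 0.934754, coefficient = 2
x_7 = 1.5312, f(x_7) = 0.998437, coefficient = 2
x_8 = 1.7500, f(x_8) = 0.968228, coefficient = 1

I ≈ (0.218750/2) × 8.788960 = 0.961293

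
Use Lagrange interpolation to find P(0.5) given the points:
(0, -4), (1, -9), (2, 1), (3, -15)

Lagrange interpolation formula:
P(x) = Σ yᵢ × Lᵢ(x)
where Lᵢ(x) = Π_{j≠i} (x - xⱼ)/(xᵢ - xⱼ)

L_0(0.5) = (0.5 - 1)/(0 - 1) × (0.5 - 2)/(0 - 2) × (0.5 - 3)/(0 - 3) = 0.312500
L_1(0.5) = (0.5 - 0)/(1 - 0) × (0.5 - 2)/(1 - 2) × (0.5 - 3)/(1 - 3) = 0.937500
L_2(0.5) = (0.5 - 0)/(2 - 0) × (0.5 - 1)/(2 - 1) × (0.5 - 3)/(2 - 3) = -0.312500
L_3(0.5) = (0.5 - 0)/(3 - 0) × (0.5 - 1)/(3 - 1) × (0.5 - 2)/(3 - 2) = 0.062500

P(0.5) = (-4)×L_0(0.5) + (-9)×L_1(0.5) + 1×L_2(0.5) + (-15)×L_3(0.5)
P(0.5) = -10.937500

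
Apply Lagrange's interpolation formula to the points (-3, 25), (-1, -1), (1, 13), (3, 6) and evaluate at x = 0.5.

Lagrange interpolation formula:
P(x) = Σ yᵢ × Lᵢ(x)
where Lᵢ(x) = Π_{j≠i} (x - xⱼ)/(xᵢ - xⱼ)

L_0(0.5) = (0.5 - (-1))/(-3 - (-1)) × (0.5 - 1)/(-3 - 1) × (0.5 - 3)/(-3 - 3) = -0.039062
L_1(0.5) = (0.5 - (-3))/(-1 - (-3)) × (0.5 - 1)/(-1 - 1) × (0.5 - 3)/(-1 - 3) = 0.273438
L_2(0.5) = (0.5 - (-3))/(1 - (-3)) × (0.5 - (-1))/(1 - (-1)) × (0.5 - 3)/(1 - 3) = 0.820312
L_3(0.5) = (0.5 - (-3))/(3 - (-3)) × (0.5 - (-1))/(3 - (-1)) × (0.5 - 1)/(3 - 1) = -0.054688

P(0.5) = 25×L_0(0.5) + (-1)×L_1(0.5) + 13×L_2(0.5) + 6×L_3(0.5)
P(0.5) = 9.085938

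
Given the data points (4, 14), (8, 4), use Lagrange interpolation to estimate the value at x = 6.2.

Lagrange interpolation formula:
P(x) = Σ yᵢ × Lᵢ(x)
where Lᵢ(x) = Π_{j≠i} (x - xⱼ)/(xᵢ - xⱼ)

L_0(6.2) = (6.2 - 8)/(4 - 8) = 0.450000
L_1(6.2) = (6.2 - 4)/(8 - 4) = 0.550000

P(6.2) = 14×L_0(6.2) + 4×L_1(6.2)
P(6.2) = 8.500000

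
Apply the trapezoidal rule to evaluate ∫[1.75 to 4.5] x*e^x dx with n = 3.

f(x) = x*e^x
a = 1.75, b = 4.5, n = 3
h = (b - a)/n = 0.916667

Trapezoidal rule: (h/2)[f(x₀) + 2f(x₁) + 2f(x₂) + ... + f(xₙ)]

x_0 = 1.7500, f(x_0) = 10.070555, coefficient = 1
x_1 = 2.6667, f(x_1) = 38.378443, coefficient = 2
x_2 = 3.5833, f(x_2) = 128.976059, coefficient = 2
x_3 = 4.5000, f(x_3) = 405.077091, coefficient = 1

I ≈ (0.916667/2) × 749.856650 = 343.684298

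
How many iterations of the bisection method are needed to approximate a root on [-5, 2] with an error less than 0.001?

We need (b-a)/2^n ≤ 0.001
(2 - (-5))/2^n ≤ 0.001
7/2^n ≤ 0.001
2^n ≥ 7000
n ≥ log₂(7000) = 12.77
n ≥ 13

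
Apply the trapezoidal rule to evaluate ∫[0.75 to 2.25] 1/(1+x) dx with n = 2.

f(x) = 1/(1+x)
a = 0.75, b = 2.25, n = 2
h = (b - a)/n = 0.750000

Trapezoidal rule: (h/2)[f(x₀) + 2f(x₁) + 2f(x₂) + ... + f(xₙ)]

x_0 = 0.7500, f(x_0) = 0.571429, coefficient = 1
x_1 = 1.5000, f(x_1) = 0.400000, coefficient = 2
x_2 = 2.2500, f(x_2) = 0.307692, coefficient = 1

I ≈ (0.750000/2) × 1.679121 = 0.629670
Exact value: 0.619039
Error: 0.010631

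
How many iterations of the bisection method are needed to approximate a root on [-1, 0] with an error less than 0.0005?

We need (b-a)/2^n ≤ 0.0005
(0 - (-1))/2^n ≤ 0.0005
1/2^n ≤ 0.0005
2^n ≥ 2000
n ≥ log₂(2000) = 10.97
n ≥ 11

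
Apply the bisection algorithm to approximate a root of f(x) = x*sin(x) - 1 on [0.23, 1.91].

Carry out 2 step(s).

f(x) = x*sin(x) - 1
Initial interval: [0.23, 1.91]

Iteration 1:
  c_1 = (0.230000 + 1.910000)/2 = 1.070000
  f(c_1) = f(1.070000) = -0.061395
  f(a) × f(c) ≥ 0, new interval: [1.070000, 1.910000]
Iteration 2:
  c_2 = (1.070000 + 1.910000)/2 = 1.490000
  f(c_2) = f(1.490000) = 0.485139
  f(a) × f(c) < 0, new interval: [1.070000, 1.490000]

After 2 iteration(s), the approximation is c_2 = 1.490000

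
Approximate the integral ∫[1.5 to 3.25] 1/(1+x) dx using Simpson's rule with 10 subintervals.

f(x) = 1/(1+x)
a = 1.5, b = 3.25, n = 10
h = (b - a)/n = 0.175000

Simpson's rule: (h/3)[f(x₀) + 4f(x₁) + 2f(x₂) + ... + f(xₙ)]

x_0 = 1.5000, f(x_0) = 0.400000, coefficient = 1
x_1 = 1.6750, f(x_1) = 0.373832, coefficient = 4
x_2 = 1.8500, f(x_2) = 0.350877, coefficient = 2
x_3 = 2.0250, f(x_3) = 0.330579, coefficient = 4
x_4 = 2.2000, f(x_4) = 0.312500, coefficient = 2
x_5 = 2.3750, f(x_5) = 0.296296, coefficient = 4
x_6 = 2.5500, f(x_6) = 0.281690, coefficient = 2
x_7 = 2.7250, f(x_7) = 0.268456, coefficient = 4
x_8 = 2.9000, f(x_8) = 0.256410, coefficient = 2
x_9 = 3.0750, f(x_9) = 0.245399, coefficient = 4
x_10 = 3.2500, f(x_10) = 0.235294, coefficient = 1

I ≈ (0.175000/3) × 9.096496 = 0.530629
Exact value: 0.530628
Error: 0.000001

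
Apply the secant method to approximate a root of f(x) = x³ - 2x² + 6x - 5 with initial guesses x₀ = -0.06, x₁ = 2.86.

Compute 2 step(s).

f(x) = x³ - 2x² + 6x - 5
x₀ = -0.06, x₁ = 2.86

Secant formula: x_{n+1} = x_n - f(x_n)(x_n - x_{n-1})/(f(x_n) - f(x_{n-1}))

Iteration 1:
  f(-0.060000) = -5.367416
  f(2.860000) = 19.194456
  x_2 = 2.860000 - 19.194456×(2.860000 - (-0.060000))/(19.194456 - (-5.367416))
       = 0.578097
Iteration 2:
  f(2.860000) = 19.194456
  f(0.578097) = -2.006613
  x_3 = 0.578097 - (-2.006613)×(0.578097 - 2.860000)/(-2.006613 - 19.194456)
       = 0.794072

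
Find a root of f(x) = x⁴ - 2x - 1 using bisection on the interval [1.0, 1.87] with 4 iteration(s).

f(x) = x⁴ - 2x - 1
Initial interval: [1.0, 1.87]

Iteration 1:
  c_1 = (1.000000 + 1.870000)/2 = 1.435000
  f(c_1) = f(1.435000) = 0.370408
  f(a) × f(c) < 0, new interval: [1.000000, 1.435000]
Iteration 2:
  c_2 = (1.000000 + 1.435000)/2 = 1.217500
  f(c_2) = f(1.217500) = -1.237768
  f(a) × f(c) ≥ 0, new interval: [1.217500, 1.435000]
Iteration 3:
  c_3 = (1.217500 + 1.435000)/2 = 1.326250
  f(c_3) = f(1.326250) = -0.558633
  f(a) × f(c) ≥ 0, new interval: [1.326250, 1.435000]
Iteration 4:
  c_4 = (1.326250 + 1.435000)/2 = 1.380625
  f(c_4) = f(1.380625) = -0.127936
  f(a) × f(c) ≥ 0, new interval: [1.380625, 1.435000]

After 4 iteration(s), the approximation is c_4 = 1.380625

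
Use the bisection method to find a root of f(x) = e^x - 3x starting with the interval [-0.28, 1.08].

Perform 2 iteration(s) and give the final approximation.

f(x) = e^x - 3x
Initial interval: [-0.28, 1.08]

Iteration 1:
  c_1 = (-0.280000 + 1.080000)/2 = 0.400000
  f(c_1) = f(0.400000) = 0.291825
  f(a) × f(c) ≥ 0, new interval: [0.400000, 1.080000]
Iteration 2:
  c_2 = (0.400000 + 1.080000)/2 = 0.740000
  f(c_2) = f(0.740000) = -0.124064
  f(a) × f(c) < 0, new interval: [0.400000, 0.740000]

After 2 iteration(s), the approximation is c_2 = 0.740000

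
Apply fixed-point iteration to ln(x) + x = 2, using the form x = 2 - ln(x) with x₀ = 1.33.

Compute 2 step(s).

Equation: ln(x) + x = 2
Fixed-point form: x = 2 - ln(x)
x₀ = 1.33

x_1 = g(1.330000) = 1.714821
x_2 = g(1.714821) = 1.460691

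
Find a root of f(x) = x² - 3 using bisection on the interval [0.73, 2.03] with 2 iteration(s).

f(x) = x² - 3
Initial interval: [0.73, 2.03]

Iteration 1:
  c_1 = (0.730000 + 2.030000)/2 = 1.380000
  f(c_1) = f(1.380000) = -1.095600
  f(a) × f(c) ≥ 0, new interval: [1.380000, 2.030000]
Iteration 2:
  c_2 = (1.380000 + 2.030000)/2 = 1.705000
  f(c_2) = f(1.705000) = -0.092975
  f(a) × f(c) ≥ 0, new interval: [1.705000, 2.030000]

After 2 iteration(s), the approximation is c_2 = 1.705000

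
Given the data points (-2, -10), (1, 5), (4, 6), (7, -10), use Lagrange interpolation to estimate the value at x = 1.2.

Lagrange interpolation formula:
P(x) = Σ yᵢ × Lᵢ(x)
where Lᵢ(x) = Π_{j≠i} (x - xⱼ)/(xᵢ - xⱼ)

L_0(1.2) = (1.2 - 1)/(-2 - 1) × (1.2 - 4)/(-2 - 4) × (1.2 - 7)/(-2 - 7) = -0.020049
L_1(1.2) = (1.2 - (-2))/(1 - (-2)) × (1.2 - 4)/(1 - 4) × (1.2 - 7)/(1 - 7) = 0.962370
L_2(1.2) = (1.2 - (-2))/(4 - (-2)) × (1.2 - 1)/(4 - 1) × (1.2 - 7)/(4 - 7) = 0.068741
L_3(1.2) = (1.2 - (-2))/(7 - (-2)) × (1.2 - 1)/(7 - 1) × (1.2 - 4)/(7 - 4) = -0.011062

P(1.2) = (-10)×L_0(1.2) + 5×L_1(1.2) + 6×L_2(1.2) + (-10)×L_3(1.2)
P(1.2) = 5.535407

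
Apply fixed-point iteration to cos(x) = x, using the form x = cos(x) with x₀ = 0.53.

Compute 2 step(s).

Equation: cos(x) = x
Fixed-point form: x = cos(x)
x₀ = 0.53

x_1 = g(0.530000) = 0.862807
x_2 = g(0.862807) = 0.650308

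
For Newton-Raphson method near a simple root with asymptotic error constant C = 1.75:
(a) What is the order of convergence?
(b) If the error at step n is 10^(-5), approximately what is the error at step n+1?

(a) Newton-Raphson has quadratic (order 2) convergence near simple roots.
    This means |e_{n+1}| ≈ C|e_n|².

(b) With |e_n| = 10^(-5) and C = 1.75:
    |e_{n+1}| ≈ 1.75 × (10^(-5))² = 1.75 × 10^(-10)

(a) 2 (quadratic); (b) |e_{n+1}| ≈ 1.750e-10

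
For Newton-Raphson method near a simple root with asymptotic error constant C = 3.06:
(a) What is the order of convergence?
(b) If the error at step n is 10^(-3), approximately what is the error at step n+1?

(a) Newton-Raphson has quadratic (order 2) convergence near simple roots.
    This means |e_{n+1}| ≈ C|e_n|².

(b) With |e_n| = 10^(-3) and C = 3.06:
    |e_{n+1}| ≈ 3.06 × (10^(-3))² = 3.06 × 10^(-6)

(a) 2 (quadratic); (b) |e_{n+1}| ≈ 3.060e-06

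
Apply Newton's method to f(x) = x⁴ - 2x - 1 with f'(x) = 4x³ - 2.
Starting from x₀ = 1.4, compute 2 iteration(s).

f(x) = x⁴ - 2x - 1
f'(x) = 4x³ - 2
x₀ = 1.4

Newton-Raphson formula: x_{n+1} = x_n - f(x_n)/f'(x_n)

Iteration 1:
  f(1.400000) = 0.041600
  f'(1.400000) = 8.976000
  x_1 = 1.400000 - 0.041600/8.976000 = 1.395365
Iteration 2:
  f(1.395365) = 0.000252
  f'(1.395365) = 8.867355
  x_2 = 1.395365 - 0.000252/8.867355 = 1.395337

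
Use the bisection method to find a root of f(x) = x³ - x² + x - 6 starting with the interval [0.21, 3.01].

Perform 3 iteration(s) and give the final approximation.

f(x) = x³ - x² + x - 6
Initial interval: [0.21, 3.01]

Iteration 1:
  c_1 = (0.210000 + 3.010000)/2 = 1.610000
  f(c_1) = f(1.610000) = -2.808819
  f(a) × f(c) ≥ 0, new interval: [1.610000, 3.010000]
Iteration 2:
  c_2 = (1.610000 + 3.010000)/2 = 2.310000
  f(c_2) = f(2.310000) = 3.300291
  f(a) × f(c) < 0, new interval: [1.610000, 2.310000]
Iteration 3:
  c_3 = (1.610000 + 2.310000)/2 = 1.960000
  f(c_3) = f(1.960000) = -0.352064
  f(a) × f(c) ≥ 0, new interval: [1.960000, 2.310000]

After 3 iteration(s), the approximation is c_3 = 1.960000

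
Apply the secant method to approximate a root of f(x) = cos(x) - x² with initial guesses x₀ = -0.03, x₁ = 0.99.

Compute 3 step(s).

f(x) = cos(x) - x²
x₀ = -0.03, x₁ = 0.99

Secant formula: x_{n+1} = x_n - f(x_n)(x_n - x_{n-1})/(f(x_n) - f(x_{n-1}))

Iteration 1:
  f(-0.030000) = 0.998650
  f(0.990000) = -0.431410
  x_2 = 0.990000 - (-0.431410)×(0.990000 - (-0.030000))/(-0.431410 - 0.998650)
       = 0.682294
Iteration 2:
  f(0.990000) = -0.431410
  f(0.682294) = 0.310603
  x_3 = 0.682294 - 0.310603×(0.682294 - 0.990000)/(0.310603 - (-0.431410))
       = 0.811098
Iteration 3:
  f(0.682294) = 0.310603
  f(0.811098) = 0.030822
  x_4 = 0.811098 - 0.030822×(0.811098 - 0.682294)/(0.030822 - 0.310603)
       = 0.825288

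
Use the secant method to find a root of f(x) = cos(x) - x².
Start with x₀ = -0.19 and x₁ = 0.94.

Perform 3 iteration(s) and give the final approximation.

f(x) = cos(x) - x²
x₀ = -0.19, x₁ = 0.94

Secant formula: x_{n+1} = x_n - f(x_n)(x_n - x_{n-1})/(f(x_n) - f(x_{n-1}))

Iteration 1:
  f(-0.190000) = 0.945904
  f(0.940000) = -0.293812
  x_2 = 0.940000 - (-0.293812)×(0.940000 - (-0.190000))/(-0.293812 - 0.945904)
       = 0.672191
Iteration 2:
  f(0.940000) = -0.293812
  f(0.672191) = 0.330619
  x_3 = 0.672191 - 0.330619×(0.672191 - 0.940000)/(0.330619 - (-0.293812))
       = 0.813988
Iteration 3:
  f(0.672191) = 0.330619
  f(0.813988) = 0.024027
  x_4 = 0.813988 - 0.024027×(0.813988 - 0.672191)/(0.024027 - 0.330619)
       = 0.825101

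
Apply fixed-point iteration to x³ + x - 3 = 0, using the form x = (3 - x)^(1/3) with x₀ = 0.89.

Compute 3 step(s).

Equation: x³ + x - 3 = 0
Fixed-point form: x = (3 - x)^(1/3)
x₀ = 0.89

x_1 = g(0.890000) = 1.282609
x_2 = g(1.282609) = 1.197539
x_3 = g(1.197539) = 1.216994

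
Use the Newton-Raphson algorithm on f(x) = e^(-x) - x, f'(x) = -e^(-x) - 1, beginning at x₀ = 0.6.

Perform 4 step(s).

f(x) = e^(-x) - x
f'(x) = -e^(-x) - 1
x₀ = 0.6

Newton-Raphson formula: x_{n+1} = x_n - f(x_n)/f'(x_n)

Iteration 1:
  f(0.600000) = -0.051188
  f'(0.600000) = -1.548812
  x_1 = 0.600000 - (-0.051188)/(-1.548812) = 0.566950
Iteration 2:
  f(0.566950) = 0.000303
  f'(0.566950) = -1.567253
  x_2 = 0.566950 - 0.000303/(-1.567253) = 0.567143
Iteration 3:
  f(0.567143) = 0.000000
  f'(0.567143) = -1.567143
  x_3 = 0.567143 - 0.000000/(-1.567143) = 0.567143
Iteration 4:
  f(0.567143) = 0.000000
  f'(0.567143) = -1.567143
  x_4 = 0.567143 - 0.000000/(-1.567143) = 0.567143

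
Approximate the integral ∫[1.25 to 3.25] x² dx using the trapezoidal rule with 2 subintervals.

f(x) = x²
a = 1.25, b = 3.25, n = 2
h = (b - a)/n = 1.000000

Trapezoidal rule: (h/2)[f(x₀) + 2f(x₁) + 2f(x₂) + ... + f(xₙ)]

x_0 = 1.2500, f(x_0) = 1.562500, coefficient = 1
x_1 = 2.2500, f(x_1) = 5.062500, coefficient = 2
x_2 = 3.2500, f(x_2) = 10.562500, coefficient = 1

I ≈ (1.000000/2) × 22.250000 = 11.125000
Exact value: 10.791667
Error: 0.333333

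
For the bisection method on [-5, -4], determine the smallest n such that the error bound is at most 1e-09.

We need (b-a)/2^n ≤ 1e-09
(-4 - (-5))/2^n ≤ 1e-09
1/2^n ≤ 1e-09
2^n ≥ 1000000000
n ≥ log₂(1000000000) = 29.90
n ≥ 30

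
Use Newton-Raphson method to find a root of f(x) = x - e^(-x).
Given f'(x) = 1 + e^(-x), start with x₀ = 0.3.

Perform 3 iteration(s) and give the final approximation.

f(x) = x - e^(-x)
f'(x) = 1 + e^(-x)
x₀ = 0.3

Newton-Raphson formula: x_{n+1} = x_n - f(x_n)/f'(x_n)

Iteration 1:
  f(0.300000) = -0.440818
  f'(0.300000) = 1.740818
  x_1 = 0.300000 - (-0.440818)/1.740818 = 0.553225
Iteration 2:
  f(0.553225) = -0.021868
  f'(0.553225) = 1.575092
  x_2 = 0.553225 - (-0.021868)/1.575092 = 0.567108
Iteration 3:
  f(0.567108) = -0.000055
  f'(0.567108) = 1.567163
  x_3 = 0.567108 - (-0.000055)/1.567163 = 0.567143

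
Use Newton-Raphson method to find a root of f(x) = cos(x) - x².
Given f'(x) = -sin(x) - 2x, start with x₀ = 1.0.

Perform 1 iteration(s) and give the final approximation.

f(x) = cos(x) - x²
f'(x) = -sin(x) - 2x
x₀ = 1.0

Newton-Raphson formula: x_{n+1} = x_n - f(x_n)/f'(x_n)

Iteration 1:
  f(1.000000) = -0.459698
  f'(1.000000) = -2.841471
  x_1 = 1.000000 - (-0.459698)/(-2.841471) = 0.838218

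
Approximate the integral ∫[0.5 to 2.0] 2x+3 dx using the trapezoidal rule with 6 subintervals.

f(x) = 2x+3
a = 0.5, b = 2.0, n = 6
h = (b - a)/n = 0.250000

Trapezoidal rule: (h/2)[f(x₀) + 2f(x₁) + 2f(x₂) + ... + f(xₙ)]

x_0 = 0.5000, f(x_0) = 4.000000, coefficient = 1
x_1 = 0.7500, f(x_1) = 4.500000, coefficient = 2
x_2 = 1.0000, f(x_2) = 5.000000, coefficient = 2
x_3 = 1.2500, f(x_3) = 5.500000, coefficient = 2
x_4 = 1.5000, f(x_4) = 6.000000, coefficient = 2
x_5 = 1.7500, f(x_5) = 6.500000, coefficient = 2
x_6 = 2.0000, f(x_6) = 7.000000, coefficient = 1

I ≈ (0.250000/2) × 66.000000 = 8.250000
Exact value: 8.250000
Error: 0.000000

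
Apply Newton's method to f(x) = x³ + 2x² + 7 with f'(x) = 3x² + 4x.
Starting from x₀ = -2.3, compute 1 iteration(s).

f(x) = x³ + 2x² + 7
f'(x) = 3x² + 4x
x₀ = -2.3

Newton-Raphson formula: x_{n+1} = x_n - f(x_n)/f'(x_n)

Iteration 1:
  f(-2.300000) = 5.413000
  f'(-2.300000) = 6.670000
  x_1 = -2.300000 - 5.413000/6.670000 = -3.111544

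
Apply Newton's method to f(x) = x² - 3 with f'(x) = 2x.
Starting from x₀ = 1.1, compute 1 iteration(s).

f(x) = x² - 3
f'(x) = 2x
x₀ = 1.1

Newton-Raphson formula: x_{n+1} = x_n - f(x_n)/f'(x_n)

Iteration 1:
  f(1.100000) = -1.790000
  f'(1.100000) = 2.200000
  x_1 = 1.100000 - (-1.790000)/2.200000 = 1.913636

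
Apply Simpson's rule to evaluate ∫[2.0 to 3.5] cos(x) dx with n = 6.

f(x) = cos(x)
a = 2.0, b = 3.5, n = 6
h = (b - a)/n = 0.250000

Simpson's rule: (h/3)[f(x₀) + 4f(x₁) + 2f(x₂) + ... + f(xₙ)]

x_0 = 2.0000, f(x_0) = -0.416147, coefficient = 1
x_1 = 2.2500, f(x_1) = -0.628174, coefficient = 4
x_2 = 2.5000, f(x_2) = -0.801144, coefficient = 2
x_3 = 2.7500, f(x_3) = -0.924302, coefficient = 4
x_4 = 3.0000, f(x_4) = -0.989992, coefficient = 2
x_5 = 3.2500, f(x_5) = -0.994130, coefficient = 4
x_6 = 3.5000, f(x_6) = -0.936457, coefficient = 1

I ≈ (0.250000/3) × -15.121298 = -1.260108
Exact value: -1.260081
Error: 0.000028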